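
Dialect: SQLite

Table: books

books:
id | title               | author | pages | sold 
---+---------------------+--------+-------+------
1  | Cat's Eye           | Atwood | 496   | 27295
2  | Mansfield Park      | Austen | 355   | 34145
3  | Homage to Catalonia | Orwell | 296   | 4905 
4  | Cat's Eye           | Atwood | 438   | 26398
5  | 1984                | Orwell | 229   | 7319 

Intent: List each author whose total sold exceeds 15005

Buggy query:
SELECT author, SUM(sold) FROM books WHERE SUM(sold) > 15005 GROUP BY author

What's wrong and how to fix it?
Bug: WHERE runs before GROUP BY, so aggregates aren't available there

Fix: Use HAVING (which filters groups after aggregation) instead of WHERE

Corrected query:
SELECT author, SUM(sold) FROM books GROUP BY author HAVING SUM(sold) > 15005

Result:
author | SUM(sold)
-------+----------
Atwood | 53693    
Austen | 34145    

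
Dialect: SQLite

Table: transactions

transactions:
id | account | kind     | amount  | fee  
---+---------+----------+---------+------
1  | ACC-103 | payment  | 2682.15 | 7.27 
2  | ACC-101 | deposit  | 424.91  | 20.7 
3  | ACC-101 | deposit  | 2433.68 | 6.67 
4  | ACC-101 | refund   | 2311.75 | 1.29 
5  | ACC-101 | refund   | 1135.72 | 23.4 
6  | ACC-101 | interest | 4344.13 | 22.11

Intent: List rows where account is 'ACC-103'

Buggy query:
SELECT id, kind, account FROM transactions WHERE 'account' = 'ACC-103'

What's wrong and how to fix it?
Bug: 'account' in single quotes is a string literal, not the column; the comparison is literal-vs-literal and never true

Fix: Remove the quotes around the column name (or use double quotes for an identifier)

Corrected query:
SELECT id, kind, account FROM transactions WHERE account = 'ACC-103'

Result:
id | kind    | account
---+---------+--------
1  | payment | ACC-103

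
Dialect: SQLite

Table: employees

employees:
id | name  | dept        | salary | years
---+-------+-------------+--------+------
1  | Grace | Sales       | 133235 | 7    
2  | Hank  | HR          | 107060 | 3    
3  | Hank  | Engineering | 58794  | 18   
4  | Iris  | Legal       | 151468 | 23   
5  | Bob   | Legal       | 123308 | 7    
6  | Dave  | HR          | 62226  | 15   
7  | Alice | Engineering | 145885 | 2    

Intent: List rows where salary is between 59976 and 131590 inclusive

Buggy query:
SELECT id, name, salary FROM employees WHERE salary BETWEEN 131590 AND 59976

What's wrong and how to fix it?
Bug: BETWEEN expects the lower bound first; with 131590 AND 59976 the range is empty

Fix: Swap the bounds so the smaller value comes first

Corrected query:
SELECT id, name, salary FROM employees WHERE salary BETWEEN 59976 AND 131590

Result:
id | name | salary
---+------+-------
2  | Hank | 107060
5  | Bob  | 123308
6  | Dave | 62226 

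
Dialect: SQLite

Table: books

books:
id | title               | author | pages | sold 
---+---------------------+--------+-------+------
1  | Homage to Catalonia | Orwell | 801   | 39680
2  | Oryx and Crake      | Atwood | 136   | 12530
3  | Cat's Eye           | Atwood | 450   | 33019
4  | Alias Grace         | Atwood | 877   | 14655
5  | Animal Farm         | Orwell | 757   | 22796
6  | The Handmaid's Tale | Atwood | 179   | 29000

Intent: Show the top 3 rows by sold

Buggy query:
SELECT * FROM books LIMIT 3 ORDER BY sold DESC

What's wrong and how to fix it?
Bug: ORDER BY cannot follow LIMIT; LIMIT is the final clause

Fix: Swap the clauses: ORDER BY first, then LIMIT

Corrected query:
SELECT * FROM books ORDER BY sold DESC LIMIT 3

Result:
id | title               | author | pages | sold 
---+---------------------+--------+-------+------
1  | Homage to Catalonia | Orwell | 801   | 39680
3  | Cat's Eye           | Atwood | 450   | 33019
6  | The Handmaid's Tale | Atwood | 179   | 29000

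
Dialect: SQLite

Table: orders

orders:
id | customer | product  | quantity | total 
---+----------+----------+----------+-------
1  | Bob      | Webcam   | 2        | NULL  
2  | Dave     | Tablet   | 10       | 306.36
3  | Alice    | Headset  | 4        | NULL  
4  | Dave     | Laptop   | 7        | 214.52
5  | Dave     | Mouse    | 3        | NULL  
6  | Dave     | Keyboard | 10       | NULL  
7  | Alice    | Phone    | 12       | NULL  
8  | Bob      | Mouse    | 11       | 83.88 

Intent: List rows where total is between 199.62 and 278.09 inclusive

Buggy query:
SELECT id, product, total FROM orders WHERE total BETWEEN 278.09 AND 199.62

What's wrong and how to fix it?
Bug: BETWEEN expects the lower bound first; with 278.09 AND 199.62 the range is empty

Fix: Swap the bounds so the smaller value comes first

Corrected query:
SELECT id, product, total FROM orders WHERE total BETWEEN 199.62 AND 278.09

Result:
id | product | total 
---+---------+-------
4  | Laptop  | 214.52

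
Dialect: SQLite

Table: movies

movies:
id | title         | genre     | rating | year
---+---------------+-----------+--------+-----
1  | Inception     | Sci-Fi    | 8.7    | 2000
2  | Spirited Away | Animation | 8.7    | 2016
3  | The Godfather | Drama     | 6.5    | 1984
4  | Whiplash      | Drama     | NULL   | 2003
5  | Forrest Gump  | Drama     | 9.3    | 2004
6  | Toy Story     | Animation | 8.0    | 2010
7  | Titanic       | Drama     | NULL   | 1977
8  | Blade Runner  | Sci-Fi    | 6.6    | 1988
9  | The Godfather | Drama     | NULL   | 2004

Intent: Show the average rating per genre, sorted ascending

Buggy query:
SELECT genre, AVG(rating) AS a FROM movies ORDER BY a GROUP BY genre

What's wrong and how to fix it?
Bug: GROUP BY must precede ORDER BY

Fix: Reorder: SELECT … FROM … GROUP BY … ORDER BY …

Corrected query:
SELECT genre, AVG(rating) AS a FROM movies GROUP BY genre ORDER BY a

Result:
genre     | a   
----------+-----
Sci-Fi    | 7.65
Drama     | 7.9 
Animation | 8.35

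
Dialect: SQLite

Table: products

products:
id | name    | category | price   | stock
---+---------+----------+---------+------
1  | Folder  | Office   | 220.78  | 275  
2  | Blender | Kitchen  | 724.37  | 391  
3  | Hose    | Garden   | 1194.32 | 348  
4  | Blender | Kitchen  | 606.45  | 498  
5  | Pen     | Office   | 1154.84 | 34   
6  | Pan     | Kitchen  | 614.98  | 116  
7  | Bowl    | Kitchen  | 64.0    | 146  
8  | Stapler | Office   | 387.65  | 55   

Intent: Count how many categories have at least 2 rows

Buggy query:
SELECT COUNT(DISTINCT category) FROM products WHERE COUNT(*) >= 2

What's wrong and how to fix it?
Bug: WHERE filters individual rows, not groups, so a group-level COUNT is invalid there

Fix: Use a subquery that GROUPs and filters with HAVING, then count its rows

Corrected query:
SELECT COUNT(*) FROM (SELECT category FROM products GROUP BY category HAVING COUNT(*) >= 2)

Result:
COUNT(*)
--------
2       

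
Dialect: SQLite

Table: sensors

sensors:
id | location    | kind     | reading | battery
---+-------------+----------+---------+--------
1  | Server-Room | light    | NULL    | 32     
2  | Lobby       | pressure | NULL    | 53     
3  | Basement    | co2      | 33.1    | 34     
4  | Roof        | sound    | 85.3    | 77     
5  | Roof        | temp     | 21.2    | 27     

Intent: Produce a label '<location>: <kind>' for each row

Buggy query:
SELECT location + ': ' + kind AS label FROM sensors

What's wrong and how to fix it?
Bug: SQLite uses || for string concatenation; + coerces text to numbers (yielding 0)

Fix: Replace + with || to concatenate text

Corrected query:
SELECT location || ': ' || kind AS label FROM sensors

Result:
label             
------------------
Server-Room: light
Lobby: pressure   
Basement: co2     
Roof: sound       
Roof: temp        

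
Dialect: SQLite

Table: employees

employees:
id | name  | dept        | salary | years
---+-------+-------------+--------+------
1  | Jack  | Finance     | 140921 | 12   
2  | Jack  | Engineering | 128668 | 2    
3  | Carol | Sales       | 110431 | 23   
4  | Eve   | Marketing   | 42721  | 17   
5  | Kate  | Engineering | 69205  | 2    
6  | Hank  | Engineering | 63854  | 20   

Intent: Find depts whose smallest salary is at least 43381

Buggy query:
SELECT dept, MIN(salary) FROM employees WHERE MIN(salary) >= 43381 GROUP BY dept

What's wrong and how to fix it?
Bug: MIN() in WHERE is a misuse of aggregate

Fix: Replace WHERE with HAVING after the GROUP BY

Corrected query:
SELECT dept, MIN(salary) FROM employees GROUP BY dept HAVING MIN(salary) >= 43381

Result:
dept        | MIN(salary)
------------+------------
Engineering | 63854      
Finance     | 140921     
Sales       | 110431     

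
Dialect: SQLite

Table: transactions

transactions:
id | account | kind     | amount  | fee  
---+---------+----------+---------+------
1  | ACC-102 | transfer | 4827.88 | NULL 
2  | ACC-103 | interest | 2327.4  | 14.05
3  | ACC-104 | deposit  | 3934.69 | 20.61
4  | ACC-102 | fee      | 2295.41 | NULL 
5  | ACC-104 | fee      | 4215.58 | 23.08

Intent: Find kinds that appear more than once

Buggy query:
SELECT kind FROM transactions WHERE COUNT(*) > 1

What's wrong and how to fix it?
Bug: COUNT(*) is an aggregate and cannot be used in WHERE

Fix: Group first, then use HAVING for the count condition

Corrected query:
SELECT kind FROM transactions GROUP BY kind HAVING COUNT(*) > 1

Result:
kind
----
fee 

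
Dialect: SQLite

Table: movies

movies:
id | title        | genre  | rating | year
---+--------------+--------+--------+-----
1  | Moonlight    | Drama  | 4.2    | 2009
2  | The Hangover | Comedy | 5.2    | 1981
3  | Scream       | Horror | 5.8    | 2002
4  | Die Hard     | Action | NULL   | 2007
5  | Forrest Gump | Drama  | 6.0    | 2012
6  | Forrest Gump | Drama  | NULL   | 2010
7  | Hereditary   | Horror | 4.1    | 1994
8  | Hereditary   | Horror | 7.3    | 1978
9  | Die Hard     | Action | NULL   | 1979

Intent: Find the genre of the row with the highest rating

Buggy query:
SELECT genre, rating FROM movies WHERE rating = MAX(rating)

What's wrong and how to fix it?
Bug: WHERE is evaluated per row; an aggregate over the whole table isn't defined there

Fix: Wrap MAX in a scalar subquery so WHERE compares against a single value

Corrected query:
SELECT genre, rating FROM movies WHERE rating = (SELECT MAX(rating) FROM movies)

Result:
genre  | rating
-------+-------
Horror | 7.3   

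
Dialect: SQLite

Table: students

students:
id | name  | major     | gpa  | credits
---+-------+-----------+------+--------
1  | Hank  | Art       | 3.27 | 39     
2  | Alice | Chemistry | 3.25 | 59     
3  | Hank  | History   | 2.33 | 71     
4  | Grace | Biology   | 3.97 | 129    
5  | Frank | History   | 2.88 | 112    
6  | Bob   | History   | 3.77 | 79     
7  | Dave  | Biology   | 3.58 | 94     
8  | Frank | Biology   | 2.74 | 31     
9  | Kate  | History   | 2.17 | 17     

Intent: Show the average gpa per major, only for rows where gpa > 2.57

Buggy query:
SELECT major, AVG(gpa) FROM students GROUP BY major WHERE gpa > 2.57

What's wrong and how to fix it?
Bug: WHERE cannot follow GROUP BY

Fix: Place WHERE between FROM and GROUP BY

Corrected query:
SELECT major, AVG(gpa) FROM students WHERE gpa > 2.57 GROUP BY major

Result:
major     | AVG(gpa)
----------+---------
Art       | 3.27    
Biology   | 3.43    
Chemistry | 3.25    
History   | 3.325   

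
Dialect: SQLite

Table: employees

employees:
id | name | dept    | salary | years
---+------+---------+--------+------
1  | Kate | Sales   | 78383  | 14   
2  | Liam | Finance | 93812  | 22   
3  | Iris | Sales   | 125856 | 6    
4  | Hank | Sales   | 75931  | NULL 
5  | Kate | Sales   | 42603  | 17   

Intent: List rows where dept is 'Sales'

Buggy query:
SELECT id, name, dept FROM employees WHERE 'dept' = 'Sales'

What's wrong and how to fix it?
Bug: Single quotes denote string literals in SQL; the column name is being compared as a constant string

Fix: Reference the column as dept without single quotes

Corrected query:
SELECT id, name, dept FROM employees WHERE dept = 'Sales'

Result:
id | name | dept 
---+------+------
1  | Kate | Sales
3  | Iris | Sales
4  | Hank | Sales
5  | Kate | Sales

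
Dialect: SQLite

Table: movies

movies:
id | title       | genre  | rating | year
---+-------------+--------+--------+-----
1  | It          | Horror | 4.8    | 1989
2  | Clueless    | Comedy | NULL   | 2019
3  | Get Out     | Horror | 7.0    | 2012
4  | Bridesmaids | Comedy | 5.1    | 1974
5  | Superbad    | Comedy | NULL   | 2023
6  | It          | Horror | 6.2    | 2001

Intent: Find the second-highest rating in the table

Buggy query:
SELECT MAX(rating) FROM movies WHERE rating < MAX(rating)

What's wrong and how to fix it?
Bug: The inner MAX is an aggregate inside WHERE, which is not allowed

Fix: Put the inner MAX in a scalar subquery

Corrected query:
SELECT MAX(rating) FROM movies WHERE rating < (SELECT MAX(rating) FROM movies)

Result:
MAX(rating)
-----------
6.2        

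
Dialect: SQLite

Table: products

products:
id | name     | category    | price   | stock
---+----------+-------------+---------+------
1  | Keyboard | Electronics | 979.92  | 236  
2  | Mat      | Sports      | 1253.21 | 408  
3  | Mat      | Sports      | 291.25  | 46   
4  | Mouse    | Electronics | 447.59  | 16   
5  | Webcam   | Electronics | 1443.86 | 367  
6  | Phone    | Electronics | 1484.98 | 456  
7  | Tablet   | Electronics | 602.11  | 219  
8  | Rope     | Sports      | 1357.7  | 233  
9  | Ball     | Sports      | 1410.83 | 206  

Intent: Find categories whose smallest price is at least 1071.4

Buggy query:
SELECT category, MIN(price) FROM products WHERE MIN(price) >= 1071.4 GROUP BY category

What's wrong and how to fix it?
Bug: MIN() in WHERE is a misuse of aggregate

Fix: Use HAVING for the per-group MIN condition

Corrected query:
SELECT category, MIN(price) FROM products GROUP BY category HAVING MIN(price) >= 1071.4

Result:
(no rows)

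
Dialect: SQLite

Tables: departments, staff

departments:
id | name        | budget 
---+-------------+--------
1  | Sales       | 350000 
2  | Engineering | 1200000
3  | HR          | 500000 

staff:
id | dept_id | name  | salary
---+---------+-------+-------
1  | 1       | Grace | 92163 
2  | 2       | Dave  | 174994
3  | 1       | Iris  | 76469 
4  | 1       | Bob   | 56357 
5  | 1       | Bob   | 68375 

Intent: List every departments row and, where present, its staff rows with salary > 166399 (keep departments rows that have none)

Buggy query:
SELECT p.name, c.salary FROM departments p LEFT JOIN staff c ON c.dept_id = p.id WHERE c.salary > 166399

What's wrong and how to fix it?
Bug: A WHERE condition on the right-hand table after LEFT JOIN drops unmatched parents

Fix: Move the right-table condition into the ON clause so unmatched parents are kept

Corrected query:
SELECT p.name, c.salary FROM departments p LEFT JOIN staff c ON c.dept_id = p.id AND c.salary > 166399

Result:
name        | salary
------------+-------
Sales       | NULL  
Engineering | 174994
HR          | NULL  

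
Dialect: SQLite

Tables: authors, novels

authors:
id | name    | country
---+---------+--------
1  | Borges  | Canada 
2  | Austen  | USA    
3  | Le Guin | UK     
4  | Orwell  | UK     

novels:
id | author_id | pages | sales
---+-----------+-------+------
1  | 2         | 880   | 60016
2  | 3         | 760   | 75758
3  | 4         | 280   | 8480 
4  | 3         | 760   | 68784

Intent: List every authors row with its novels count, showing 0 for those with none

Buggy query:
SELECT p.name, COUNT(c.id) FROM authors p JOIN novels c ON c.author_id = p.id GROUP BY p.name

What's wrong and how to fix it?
Bug: INNER JOIN drops authors rows that have no matching novels rows

Fix: Switch to LEFT JOIN to retain unmatched parent rows

Corrected query:
SELECT p.name, COUNT(c.id) FROM authors p LEFT JOIN novels c ON c.author_id = p.id GROUP BY p.name

Result:
name    | COUNT(c.id)
--------+------------
Austen  | 1          
Borges  | 0          
Le Guin | 2          
Orwell  | 1          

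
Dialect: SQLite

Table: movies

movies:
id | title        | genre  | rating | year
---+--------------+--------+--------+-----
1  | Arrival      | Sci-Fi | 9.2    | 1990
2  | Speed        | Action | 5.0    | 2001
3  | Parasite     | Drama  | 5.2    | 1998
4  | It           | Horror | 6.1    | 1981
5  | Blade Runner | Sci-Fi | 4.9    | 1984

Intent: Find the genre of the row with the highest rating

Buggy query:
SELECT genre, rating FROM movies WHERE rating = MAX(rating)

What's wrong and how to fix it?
Bug: MAX(rating) is an aggregate and cannot be used directly in WHERE

Fix: Wrap MAX in a scalar subquery so WHERE compares against a single value

Corrected query:
SELECT genre, rating FROM movies WHERE rating = (SELECT MAX(rating) FROM movies)

Result:
genre  | rating
-------+-------
Sci-Fi | 9.2   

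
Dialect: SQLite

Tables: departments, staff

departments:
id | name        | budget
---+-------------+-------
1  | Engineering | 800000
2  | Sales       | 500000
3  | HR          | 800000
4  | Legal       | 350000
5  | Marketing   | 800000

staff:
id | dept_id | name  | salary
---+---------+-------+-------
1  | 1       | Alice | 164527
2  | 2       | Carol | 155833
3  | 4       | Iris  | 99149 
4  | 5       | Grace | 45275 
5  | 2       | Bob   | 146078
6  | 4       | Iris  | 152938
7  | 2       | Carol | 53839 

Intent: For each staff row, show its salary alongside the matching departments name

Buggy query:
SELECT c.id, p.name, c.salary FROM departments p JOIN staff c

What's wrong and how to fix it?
Bug: Missing join condition: each staff row is matched to all departments rows instead of just its own

Fix: Add ON c.dept_id = p.id to the JOIN

Corrected query:
SELECT c.id, p.name, c.salary FROM departments p JOIN staff c ON c.dept_id = p.id

Result:
id | name        | salary
---+-------------+-------
1  | Engineering | 164527
2  | Sales       | 155833
3  | Legal       | 99149 
4  | Marketing   | 45275 
5  | Sales       | 146078
6  | Legal       | 152938
7  | Sales       | 53839 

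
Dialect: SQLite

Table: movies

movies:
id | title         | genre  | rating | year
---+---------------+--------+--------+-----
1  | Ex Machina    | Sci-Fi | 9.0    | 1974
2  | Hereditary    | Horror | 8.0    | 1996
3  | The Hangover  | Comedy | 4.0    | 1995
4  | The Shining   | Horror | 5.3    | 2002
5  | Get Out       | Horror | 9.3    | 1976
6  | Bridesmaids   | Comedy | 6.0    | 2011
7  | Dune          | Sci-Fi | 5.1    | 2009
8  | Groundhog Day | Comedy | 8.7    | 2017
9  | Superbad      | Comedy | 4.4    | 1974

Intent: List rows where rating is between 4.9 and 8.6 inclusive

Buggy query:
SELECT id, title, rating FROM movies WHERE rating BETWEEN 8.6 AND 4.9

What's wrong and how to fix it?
Bug: The bounds are reversed; BETWEEN a AND b requires a <= b to match anything

Fix: Swap the bounds so the smaller value comes first

Corrected query:
SELECT id, title, rating FROM movies WHERE rating BETWEEN 4.9 AND 8.6

Result:
id | title       | rating
---+-------------+-------
2  | Hereditary  | 8     
4  | The Shining | 5.3   
6  | Bridesmaids | 6     
7  | Dune        | 5.1   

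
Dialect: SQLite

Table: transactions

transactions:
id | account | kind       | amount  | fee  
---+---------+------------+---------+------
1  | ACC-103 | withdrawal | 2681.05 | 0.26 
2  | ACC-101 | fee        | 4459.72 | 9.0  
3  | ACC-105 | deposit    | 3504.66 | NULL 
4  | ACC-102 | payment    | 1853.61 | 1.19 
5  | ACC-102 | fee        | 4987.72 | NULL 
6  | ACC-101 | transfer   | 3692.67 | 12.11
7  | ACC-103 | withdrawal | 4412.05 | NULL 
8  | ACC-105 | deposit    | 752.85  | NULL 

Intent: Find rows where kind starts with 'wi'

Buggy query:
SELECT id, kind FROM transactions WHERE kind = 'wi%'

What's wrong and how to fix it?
Bug: '=' compares the literal string including the % character; pattern matching needs LIKE

Fix: Use LIKE for wildcard pattern matching

Corrected query:
SELECT id, kind FROM transactions WHERE kind LIKE 'wi%'

Result:
id | kind      
---+-----------
1  | withdrawal
7  | withdrawal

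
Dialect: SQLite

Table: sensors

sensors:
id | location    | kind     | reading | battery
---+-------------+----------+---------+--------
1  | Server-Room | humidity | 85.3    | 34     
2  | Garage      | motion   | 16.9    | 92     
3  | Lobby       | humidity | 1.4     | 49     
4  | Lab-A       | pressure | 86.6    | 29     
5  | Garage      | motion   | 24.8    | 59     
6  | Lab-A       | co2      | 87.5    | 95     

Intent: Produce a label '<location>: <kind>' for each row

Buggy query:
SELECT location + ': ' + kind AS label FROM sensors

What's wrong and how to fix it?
Bug: SQLite uses || for string concatenation; + coerces text to numbers (yielding 0)

Fix: Use the || operator for string concatenation

Corrected query:
SELECT location || ': ' || kind AS label FROM sensors

Result:
label                
---------------------
Server-Room: humidity
Garage: motion       
Lobby: humidity      
Lab-A: pressure      
Garage: motion       
Lab-A: co2           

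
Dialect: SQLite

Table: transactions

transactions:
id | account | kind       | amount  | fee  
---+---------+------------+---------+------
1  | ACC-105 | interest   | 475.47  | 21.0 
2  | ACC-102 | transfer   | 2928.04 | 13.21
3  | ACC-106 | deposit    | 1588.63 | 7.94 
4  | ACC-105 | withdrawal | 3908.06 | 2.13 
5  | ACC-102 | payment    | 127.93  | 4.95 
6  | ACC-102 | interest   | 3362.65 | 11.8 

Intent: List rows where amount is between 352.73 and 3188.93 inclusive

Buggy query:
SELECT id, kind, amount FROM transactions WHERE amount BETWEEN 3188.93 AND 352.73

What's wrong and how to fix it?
Bug: The bounds are reversed; BETWEEN a AND b requires a <= b to match anything

Fix: Write BETWEEN 352.73 AND 3188.93

Corrected query:
SELECT id, kind, amount FROM transactions WHERE amount BETWEEN 352.73 AND 3188.93

Result:
id | kind     | amount 
---+----------+--------
1  | interest | 475.47 
2  | transfer | 2928.04
3  | deposit  | 1588.63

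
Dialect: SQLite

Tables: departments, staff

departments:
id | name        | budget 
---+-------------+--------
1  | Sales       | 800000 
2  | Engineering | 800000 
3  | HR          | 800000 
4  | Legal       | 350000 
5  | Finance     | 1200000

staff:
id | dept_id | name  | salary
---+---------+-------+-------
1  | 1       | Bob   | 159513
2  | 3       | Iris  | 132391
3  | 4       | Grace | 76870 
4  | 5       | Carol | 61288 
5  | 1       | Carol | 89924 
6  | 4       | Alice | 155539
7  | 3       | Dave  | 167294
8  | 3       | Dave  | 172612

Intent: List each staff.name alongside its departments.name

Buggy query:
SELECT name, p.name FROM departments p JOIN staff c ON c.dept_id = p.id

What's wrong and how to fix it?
Bug: 'name' exists in both joined tables, so the database can't tell which one is meant

Fix: Prefix ambiguous columns with the table alias

Corrected query:
SELECT c.name, p.name FROM departments p JOIN staff c ON c.dept_id = p.id

Result:
name  | name   
------+--------
Bob   | Sales  
Iris  | HR     
Grace | Legal  
Carol | Finance
Carol | Sales  
Alice | Legal  
Dave  | HR     
Dave  | HR     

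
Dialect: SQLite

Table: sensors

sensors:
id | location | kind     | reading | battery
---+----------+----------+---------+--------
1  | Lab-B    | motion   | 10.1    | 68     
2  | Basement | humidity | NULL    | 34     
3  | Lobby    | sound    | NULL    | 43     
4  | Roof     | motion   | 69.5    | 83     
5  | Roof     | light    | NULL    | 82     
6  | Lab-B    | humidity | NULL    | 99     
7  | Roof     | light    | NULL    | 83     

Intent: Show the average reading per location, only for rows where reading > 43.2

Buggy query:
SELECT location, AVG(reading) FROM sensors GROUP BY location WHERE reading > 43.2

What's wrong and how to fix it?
Bug: WHERE cannot follow GROUP BY

Fix: Place WHERE between FROM and GROUP BY

Corrected query:
SELECT location, AVG(reading) FROM sensors WHERE reading > 43.2 GROUP BY location

Result:
location | AVG(reading)
---------+-------------
Roof     | 69.5        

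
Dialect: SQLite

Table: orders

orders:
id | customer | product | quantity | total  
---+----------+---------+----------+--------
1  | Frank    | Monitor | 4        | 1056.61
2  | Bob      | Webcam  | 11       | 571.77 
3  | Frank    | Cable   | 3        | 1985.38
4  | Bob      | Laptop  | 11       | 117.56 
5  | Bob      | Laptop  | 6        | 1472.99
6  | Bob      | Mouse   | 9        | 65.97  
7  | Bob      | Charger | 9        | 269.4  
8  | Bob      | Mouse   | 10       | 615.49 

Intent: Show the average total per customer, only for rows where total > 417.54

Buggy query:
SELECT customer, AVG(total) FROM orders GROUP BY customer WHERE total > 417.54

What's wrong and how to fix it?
Bug: Row-level WHERE must come before GROUP BY in the clause order

Fix: Place WHERE between FROM and GROUP BY

Corrected query:
SELECT customer, AVG(total) FROM orders WHERE total > 417.54 GROUP BY customer

Result:
customer | AVG(total)
---------+-----------
Bob      | 886.75    
Frank    | 1520.995  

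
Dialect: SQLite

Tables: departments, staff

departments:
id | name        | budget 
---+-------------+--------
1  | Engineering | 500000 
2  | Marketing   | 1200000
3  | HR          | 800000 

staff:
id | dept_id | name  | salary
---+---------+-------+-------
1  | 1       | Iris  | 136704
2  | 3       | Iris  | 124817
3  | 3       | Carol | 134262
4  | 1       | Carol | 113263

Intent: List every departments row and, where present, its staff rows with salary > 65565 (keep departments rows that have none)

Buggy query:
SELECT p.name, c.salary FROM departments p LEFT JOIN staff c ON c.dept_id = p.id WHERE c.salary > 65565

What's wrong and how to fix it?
Bug: A WHERE condition on the right-hand table after LEFT JOIN drops unmatched parents

Fix: Put 'c.salary > 65565' in the JOIN's ON clause instead of WHERE

Corrected query:
SELECT p.name, c.salary FROM departments p LEFT JOIN staff c ON c.dept_id = p.id AND c.salary > 65565

Result:
name        | salary
------------+-------
Engineering | 113263
Engineering | 136704
Marketing   | NULL  
HR          | 124817
HR          | 134262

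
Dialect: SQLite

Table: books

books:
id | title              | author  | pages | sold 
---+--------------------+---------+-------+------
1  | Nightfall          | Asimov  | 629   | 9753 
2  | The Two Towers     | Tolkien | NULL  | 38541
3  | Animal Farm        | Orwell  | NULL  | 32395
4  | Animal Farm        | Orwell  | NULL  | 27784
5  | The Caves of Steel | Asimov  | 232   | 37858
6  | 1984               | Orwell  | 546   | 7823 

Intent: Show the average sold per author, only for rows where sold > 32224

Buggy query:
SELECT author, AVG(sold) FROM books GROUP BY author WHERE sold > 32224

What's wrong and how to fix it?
Bug: WHERE cannot follow GROUP BY

Fix: Move the WHERE clause before GROUP BY

Corrected query:
SELECT author, AVG(sold) FROM books WHERE sold > 32224 GROUP BY author

Result:
author  | AVG(sold)
--------+----------
Asimov  | 37858    
Orwell  | 32395    
Tolkien | 38541    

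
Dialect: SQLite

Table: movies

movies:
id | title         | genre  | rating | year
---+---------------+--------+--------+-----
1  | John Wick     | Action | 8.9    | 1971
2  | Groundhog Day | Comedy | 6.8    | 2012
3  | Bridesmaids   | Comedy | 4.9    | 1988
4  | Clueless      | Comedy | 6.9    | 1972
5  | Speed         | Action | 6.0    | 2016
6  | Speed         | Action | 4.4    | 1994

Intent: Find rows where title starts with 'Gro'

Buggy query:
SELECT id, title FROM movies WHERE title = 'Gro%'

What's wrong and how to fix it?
Bug: '=' compares the literal string including the % character; pattern matching needs LIKE

Fix: Replace '=' with LIKE so 'Gro%' is treated as a pattern

Corrected query:
SELECT id, title FROM movies WHERE title LIKE 'Gro%'

Result:
id | title        
---+--------------
2  | Groundhog Day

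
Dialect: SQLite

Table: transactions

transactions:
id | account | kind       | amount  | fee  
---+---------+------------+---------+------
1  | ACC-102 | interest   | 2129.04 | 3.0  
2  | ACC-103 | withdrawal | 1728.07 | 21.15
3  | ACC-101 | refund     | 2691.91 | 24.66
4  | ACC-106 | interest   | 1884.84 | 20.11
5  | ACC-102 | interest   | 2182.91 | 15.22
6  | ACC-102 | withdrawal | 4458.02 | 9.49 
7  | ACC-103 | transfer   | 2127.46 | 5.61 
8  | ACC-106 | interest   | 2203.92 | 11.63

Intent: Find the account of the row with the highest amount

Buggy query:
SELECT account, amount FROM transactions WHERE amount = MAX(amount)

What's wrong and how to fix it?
Bug: MAX(amount) is an aggregate and cannot be used directly in WHERE

Fix: Wrap MAX in a scalar subquery so WHERE compares against a single value

Corrected query:
SELECT account, amount FROM transactions WHERE amount = (SELECT MAX(amount) FROM transactions)

Result:
account | amount 
--------+--------
ACC-102 | 4458.02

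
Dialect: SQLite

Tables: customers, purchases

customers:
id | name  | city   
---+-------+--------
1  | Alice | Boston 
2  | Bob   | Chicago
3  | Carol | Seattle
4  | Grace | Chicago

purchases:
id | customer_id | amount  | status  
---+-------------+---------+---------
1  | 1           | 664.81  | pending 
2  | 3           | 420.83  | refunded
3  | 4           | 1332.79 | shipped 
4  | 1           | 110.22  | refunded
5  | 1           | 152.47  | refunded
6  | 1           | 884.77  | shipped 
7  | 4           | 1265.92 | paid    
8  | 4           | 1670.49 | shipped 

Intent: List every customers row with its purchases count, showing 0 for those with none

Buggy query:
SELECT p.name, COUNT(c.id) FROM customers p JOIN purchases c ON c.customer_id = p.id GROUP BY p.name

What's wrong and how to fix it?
Bug: An inner join excludes parents with zero children

Fix: Switch to LEFT JOIN to retain unmatched parent rows

Corrected query:
SELECT p.name, COUNT(c.id) FROM customers p LEFT JOIN purchases c ON c.customer_id = p.id GROUP BY p.name

Result:
name  | COUNT(c.id)
------+------------
Alice | 4          
Bob   | 0          
Carol | 1          
Grace | 3          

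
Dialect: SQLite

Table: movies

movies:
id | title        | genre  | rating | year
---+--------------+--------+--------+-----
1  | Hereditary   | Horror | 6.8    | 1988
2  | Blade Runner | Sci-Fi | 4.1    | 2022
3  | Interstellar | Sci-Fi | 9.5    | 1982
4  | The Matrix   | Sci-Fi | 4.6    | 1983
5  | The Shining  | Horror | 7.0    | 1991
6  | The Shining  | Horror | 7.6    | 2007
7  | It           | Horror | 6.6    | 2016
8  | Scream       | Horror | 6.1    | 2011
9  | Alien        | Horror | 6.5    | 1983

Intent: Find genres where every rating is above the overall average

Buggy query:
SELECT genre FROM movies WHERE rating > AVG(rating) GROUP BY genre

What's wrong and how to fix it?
Bug: WHERE evaluates per row before aggregation, so AVG() is unavailable

Fix: Use a subquery for AVG and a HAVING MIN(...) filter so the condition holds for every row in the group

Corrected query:
SELECT genre FROM movies GROUP BY genre HAVING MIN(rating) > (SELECT AVG(rating) FROM movies)

Result:
(no rows)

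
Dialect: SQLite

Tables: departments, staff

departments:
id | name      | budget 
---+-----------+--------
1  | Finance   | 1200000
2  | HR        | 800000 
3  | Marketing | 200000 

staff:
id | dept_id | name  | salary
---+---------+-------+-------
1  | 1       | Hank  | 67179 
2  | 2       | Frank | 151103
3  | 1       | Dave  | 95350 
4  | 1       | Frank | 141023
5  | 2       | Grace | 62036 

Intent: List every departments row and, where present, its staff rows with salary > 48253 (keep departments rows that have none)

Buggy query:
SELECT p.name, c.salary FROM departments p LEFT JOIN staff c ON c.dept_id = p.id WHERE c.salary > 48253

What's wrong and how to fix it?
Bug: A WHERE condition on the right-hand table after LEFT JOIN drops unmatched parents

Fix: Move the right-table condition into the ON clause so unmatched parents are kept

Corrected query:
SELECT p.name, c.salary FROM departments p LEFT JOIN staff c ON c.dept_id = p.id AND c.salary > 48253

Result:
name      | salary
----------+-------
Finance   | 67179 
Finance   | 95350 
Finance   | 141023
HR        | 62036 
HR        | 151103
Marketing | NULL  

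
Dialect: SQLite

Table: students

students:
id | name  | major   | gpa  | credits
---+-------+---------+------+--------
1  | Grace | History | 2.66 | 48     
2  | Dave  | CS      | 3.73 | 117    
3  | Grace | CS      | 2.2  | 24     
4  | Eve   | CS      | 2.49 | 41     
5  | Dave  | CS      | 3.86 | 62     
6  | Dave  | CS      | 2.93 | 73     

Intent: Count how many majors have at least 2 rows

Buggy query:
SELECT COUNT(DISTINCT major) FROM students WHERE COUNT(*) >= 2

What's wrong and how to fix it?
Bug: WHERE filters individual rows, not groups, so a group-level COUNT is invalid there

Fix: Group first with HAVING COUNT(*) >= 2, then COUNT the resulting groups

Corrected query:
SELECT COUNT(*) FROM (SELECT major FROM students GROUP BY major HAVING COUNT(*) >= 2)

Result:
COUNT(*)
--------
1       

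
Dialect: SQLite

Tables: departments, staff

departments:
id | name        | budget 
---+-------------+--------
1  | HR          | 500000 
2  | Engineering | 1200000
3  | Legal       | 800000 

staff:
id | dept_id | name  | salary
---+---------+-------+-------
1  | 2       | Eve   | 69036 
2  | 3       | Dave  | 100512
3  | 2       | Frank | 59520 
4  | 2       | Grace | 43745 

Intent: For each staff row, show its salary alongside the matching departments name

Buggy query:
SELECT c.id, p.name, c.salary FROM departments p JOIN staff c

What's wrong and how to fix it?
Bug: JOIN with no ON clause produces a cartesian product; every staff row pairs with every departments row

Fix: Add ON c.dept_id = p.id to the JOIN

Corrected query:
SELECT c.id, p.name, c.salary FROM departments p JOIN staff c ON c.dept_id = p.id

Result:
id | name        | salary
---+-------------+-------
1  | Engineering | 69036 
2  | Legal       | 100512
3  | Engineering | 59520 
4  | Engineering | 43745 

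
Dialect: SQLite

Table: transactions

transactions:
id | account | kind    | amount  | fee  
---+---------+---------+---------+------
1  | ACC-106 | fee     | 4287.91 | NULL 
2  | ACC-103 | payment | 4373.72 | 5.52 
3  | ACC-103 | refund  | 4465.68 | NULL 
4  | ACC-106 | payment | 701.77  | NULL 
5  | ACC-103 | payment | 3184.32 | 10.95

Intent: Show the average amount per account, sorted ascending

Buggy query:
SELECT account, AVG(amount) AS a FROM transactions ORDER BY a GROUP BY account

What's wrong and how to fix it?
Bug: ORDER BY appears before GROUP BY; SQL clause order requires GROUP BY first

Fix: Reorder: SELECT … FROM … GROUP BY … ORDER BY …

Corrected query:
SELECT account, AVG(amount) AS a FROM transactions GROUP BY account ORDER BY a

Result:
account | a          
--------+------------
ACC-106 | 2494.84    
ACC-103 | 4007.906667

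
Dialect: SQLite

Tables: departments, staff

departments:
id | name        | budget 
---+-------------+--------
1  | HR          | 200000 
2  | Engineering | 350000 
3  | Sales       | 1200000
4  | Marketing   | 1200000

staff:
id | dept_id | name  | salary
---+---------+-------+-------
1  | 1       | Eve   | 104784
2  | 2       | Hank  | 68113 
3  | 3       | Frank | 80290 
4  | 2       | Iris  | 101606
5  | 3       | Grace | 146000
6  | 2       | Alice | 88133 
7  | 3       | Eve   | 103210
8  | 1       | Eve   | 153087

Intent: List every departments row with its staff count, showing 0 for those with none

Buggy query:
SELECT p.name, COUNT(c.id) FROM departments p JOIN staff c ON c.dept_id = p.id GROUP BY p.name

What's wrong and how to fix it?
Bug: An inner join excludes parents with zero children

Fix: Switch to LEFT JOIN to retain unmatched parent rows

Corrected query:
SELECT p.name, COUNT(c.id) FROM departments p LEFT JOIN staff c ON c.dept_id = p.id GROUP BY p.name

Result:
name        | COUNT(c.id)
------------+------------
Engineering | 3          
HR          | 2          
Marketing   | 0          
Sales       | 3          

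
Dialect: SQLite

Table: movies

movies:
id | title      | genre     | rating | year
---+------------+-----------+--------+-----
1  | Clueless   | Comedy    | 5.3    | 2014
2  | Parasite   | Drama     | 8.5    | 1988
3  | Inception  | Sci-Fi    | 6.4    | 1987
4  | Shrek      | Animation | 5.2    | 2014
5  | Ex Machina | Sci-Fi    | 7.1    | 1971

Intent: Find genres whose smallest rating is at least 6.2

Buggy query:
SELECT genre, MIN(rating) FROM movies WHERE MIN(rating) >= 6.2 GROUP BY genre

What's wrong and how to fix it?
Bug: MIN() in WHERE is a misuse of aggregate

Fix: Replace WHERE with HAVING after the GROUP BY

Corrected query:
SELECT genre, MIN(rating) FROM movies GROUP BY genre HAVING MIN(rating) >= 6.2

Result:
genre  | MIN(rating)
-------+------------
Drama  | 8.5        
Sci-Fi | 6.4        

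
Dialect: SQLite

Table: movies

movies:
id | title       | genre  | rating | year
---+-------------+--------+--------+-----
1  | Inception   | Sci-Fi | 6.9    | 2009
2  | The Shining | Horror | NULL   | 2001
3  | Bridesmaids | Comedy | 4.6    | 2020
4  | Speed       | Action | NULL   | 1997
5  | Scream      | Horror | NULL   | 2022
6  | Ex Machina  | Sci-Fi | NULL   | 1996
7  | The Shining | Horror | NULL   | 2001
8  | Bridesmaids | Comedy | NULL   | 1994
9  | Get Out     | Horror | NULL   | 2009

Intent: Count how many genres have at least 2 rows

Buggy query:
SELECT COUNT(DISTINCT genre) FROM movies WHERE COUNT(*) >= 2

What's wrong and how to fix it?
Bug: COUNT(*) cannot appear in WHERE; the per-group count doesn't exist yet

Fix: Group first with HAVING COUNT(*) >= 2, then COUNT the resulting groups

Corrected query:
SELECT COUNT(*) FROM (SELECT genre FROM movies GROUP BY genre HAVING COUNT(*) >= 2)

Result:
COUNT(*)
--------
3       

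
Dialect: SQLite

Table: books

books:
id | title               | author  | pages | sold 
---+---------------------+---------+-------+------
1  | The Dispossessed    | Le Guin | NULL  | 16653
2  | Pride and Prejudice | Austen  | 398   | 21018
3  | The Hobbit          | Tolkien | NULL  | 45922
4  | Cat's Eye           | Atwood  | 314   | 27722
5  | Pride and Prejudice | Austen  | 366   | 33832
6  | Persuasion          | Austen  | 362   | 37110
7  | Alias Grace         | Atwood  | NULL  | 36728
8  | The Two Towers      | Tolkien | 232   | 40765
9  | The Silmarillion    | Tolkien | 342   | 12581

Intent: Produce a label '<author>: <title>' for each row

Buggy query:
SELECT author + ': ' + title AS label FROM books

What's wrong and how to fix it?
Bug: '+' is numeric addition; on text columns SQLite converts them to 0 instead of concatenating

Fix: Replace + with || to concatenate text

Corrected query:
SELECT author || ': ' || title AS label FROM books

Result:
label                      
---------------------------
Le Guin: The Dispossessed  
Austen: Pride and Prejudice
Tolkien: The Hobbit        
Atwood: Cat's Eye          
Austen: Pride and Prejudice
Austen: Persuasion         
Atwood: Alias Grace        
Tolkien: The Two Towers    
Tolkien: The Silmarillion  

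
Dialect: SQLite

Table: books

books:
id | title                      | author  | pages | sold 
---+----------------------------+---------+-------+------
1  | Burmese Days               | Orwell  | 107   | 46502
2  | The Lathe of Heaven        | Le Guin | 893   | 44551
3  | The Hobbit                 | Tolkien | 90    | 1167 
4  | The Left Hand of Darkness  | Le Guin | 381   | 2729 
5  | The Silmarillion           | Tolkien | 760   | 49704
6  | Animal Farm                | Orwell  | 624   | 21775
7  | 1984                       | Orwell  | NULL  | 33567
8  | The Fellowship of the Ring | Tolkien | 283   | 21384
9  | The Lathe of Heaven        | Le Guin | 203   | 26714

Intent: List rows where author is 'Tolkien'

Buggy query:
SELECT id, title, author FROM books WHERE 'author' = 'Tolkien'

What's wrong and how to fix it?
Bug: Single quotes denote string literals in SQL; the column name is being compared as a constant string

Fix: Remove the quotes around the column name (or use double quotes for an identifier)

Corrected query:
SELECT id, title, author FROM books WHERE author = 'Tolkien'

Result:
id | title                      | author 
---+----------------------------+--------
3  | The Hobbit                 | Tolkien
5  | The Silmarillion           | Tolkien
8  | The Fellowship of the Ring | Tolkien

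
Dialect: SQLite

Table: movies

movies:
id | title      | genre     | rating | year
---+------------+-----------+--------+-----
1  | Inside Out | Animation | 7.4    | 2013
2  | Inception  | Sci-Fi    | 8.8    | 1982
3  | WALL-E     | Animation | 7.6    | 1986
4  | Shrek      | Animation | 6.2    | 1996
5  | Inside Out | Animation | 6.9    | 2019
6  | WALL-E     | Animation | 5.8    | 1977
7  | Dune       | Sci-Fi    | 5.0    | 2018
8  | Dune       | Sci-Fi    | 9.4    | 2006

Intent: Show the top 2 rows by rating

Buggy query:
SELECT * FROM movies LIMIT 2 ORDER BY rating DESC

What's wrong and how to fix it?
Bug: ORDER BY cannot follow LIMIT; LIMIT is the final clause

Fix: Swap the clauses: ORDER BY first, then LIMIT

Corrected query:
SELECT * FROM movies ORDER BY rating DESC LIMIT 2

Result:
id | title     | genre  | rating | year
---+-----------+--------+--------+-----
8  | Dune      | Sci-Fi | 9.4    | 2006
2  | Inception | Sci-Fi | 8.8    | 1982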